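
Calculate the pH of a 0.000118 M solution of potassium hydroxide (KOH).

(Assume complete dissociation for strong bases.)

[OH⁻] = 0.000118 M for strong base. pOH = -log[OH⁻] = 3.93, pH = 14 - pOH

pH = 10.07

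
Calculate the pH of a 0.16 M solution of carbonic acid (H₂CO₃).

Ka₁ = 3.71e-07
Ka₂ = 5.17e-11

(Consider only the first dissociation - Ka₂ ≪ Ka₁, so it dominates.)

First dissociation dominates. From Ka₁ = [H⁺][HA⁻]/[H₂A], x² + Ka₁·x − Ka₁·C = 0 with C = 0.16 M and Ka₁ = 3.71e-07. Solving: [H⁺] = (−Ka₁ + √(Ka₁² + 4·Ka₁·C)) / 2 = 2.4345e-04 M. pH = -log(2.4345e-04) = 3.61.

pH = 3.61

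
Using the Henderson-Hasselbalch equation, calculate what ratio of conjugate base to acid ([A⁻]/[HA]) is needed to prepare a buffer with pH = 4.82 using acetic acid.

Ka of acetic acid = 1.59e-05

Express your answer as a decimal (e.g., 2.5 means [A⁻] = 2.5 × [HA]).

pKa = -log(1.59e-05) = 4.7986. pH = pKa + log([A⁻]/[HA]), so log([A⁻]/[HA]) = pH − pKa = 4.82 − 4.7986 = 0.0214. [A⁻]/[HA] = 10^(0.0214) = 1.05

[A⁻]/[HA] = 1.05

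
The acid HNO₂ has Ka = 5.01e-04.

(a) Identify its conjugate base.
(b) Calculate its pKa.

(a) The conjugate base is formed by removing one H⁺ from HNO₂, giving NO₂⁻. (b) pKa = -log(Ka) = -log(5.01e-04) = 3.30.

Conjugate base: NO₂⁻; pK_a = 3.30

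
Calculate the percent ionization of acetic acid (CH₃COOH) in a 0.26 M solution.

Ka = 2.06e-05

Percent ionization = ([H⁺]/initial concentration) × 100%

Using Ka equilibrium: x² + Ka×x - Ka×C = 0. Solving: [H⁺] = 2.3040e-03. Percent = (2.3040e-03/0.26) × 100

Percent ionization = 0.886%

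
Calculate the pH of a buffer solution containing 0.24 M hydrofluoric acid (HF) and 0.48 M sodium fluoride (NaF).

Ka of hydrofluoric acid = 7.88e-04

pKa = -log(7.88e-04) = 3.10. pH = pKa + log([A⁻]/[HA]) = 3.10 + log(0.48/0.24)

pH = 3.40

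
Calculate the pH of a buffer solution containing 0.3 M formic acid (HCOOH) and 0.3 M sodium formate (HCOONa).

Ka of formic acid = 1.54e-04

pKa = -log(1.54e-04) = 3.81. pH = pKa + log([A⁻]/[HA]) = 3.81 + log(0.3/0.3)

pH = 3.81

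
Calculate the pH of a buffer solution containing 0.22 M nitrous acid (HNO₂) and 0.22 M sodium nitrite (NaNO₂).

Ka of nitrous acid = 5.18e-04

pKa = -log(5.18e-04) = 3.29. pH = pKa + log([A⁻]/[HA]) = 3.29 + log(0.22/0.22)

pH = 3.29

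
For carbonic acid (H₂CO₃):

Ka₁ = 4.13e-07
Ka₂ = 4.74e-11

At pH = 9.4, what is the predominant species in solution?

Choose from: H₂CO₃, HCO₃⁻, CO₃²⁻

pKa₁ = 6.38, pKa₂ = 10.32. For a polyprotic acid the predominant species crosses at each pKa: below pKa_n the protonated form dominates, above it the deprotonated form does. At pH = 9.4, the predominant species is HCO₃⁻.

HCO₃⁻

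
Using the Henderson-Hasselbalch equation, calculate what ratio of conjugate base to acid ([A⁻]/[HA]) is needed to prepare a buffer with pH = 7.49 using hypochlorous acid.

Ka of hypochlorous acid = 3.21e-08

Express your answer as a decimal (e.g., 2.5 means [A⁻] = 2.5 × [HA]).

pKa = -log(3.21e-08) = 7.4935. pH = pKa + log([A⁻]/[HA]), so log([A⁻]/[HA]) = pH − pKa = 7.49 − 7.4935 = -0.0035. [A⁻]/[HA] = 10^(-0.0035) = 0.992

[A⁻]/[HA] = 0.992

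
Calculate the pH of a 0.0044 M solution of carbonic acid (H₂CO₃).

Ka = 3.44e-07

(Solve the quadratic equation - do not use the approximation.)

x² + Ka×x - Ka×C = 0. Using quadratic formula: [H⁺] = 3.8733e-05

pH = 4.41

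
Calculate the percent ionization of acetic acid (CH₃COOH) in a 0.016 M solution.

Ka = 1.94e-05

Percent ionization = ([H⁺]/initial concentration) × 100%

Using Ka equilibrium: x² + Ka×x - Ka×C = 0. Solving: [H⁺] = 5.4752e-04. Percent = (5.4752e-04/0.016) × 100

Percent ionization = 3.42%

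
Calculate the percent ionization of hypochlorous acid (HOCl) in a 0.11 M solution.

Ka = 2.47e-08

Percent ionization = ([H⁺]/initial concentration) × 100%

Using Ka equilibrium: x² + Ka×x - Ka×C = 0. Solving: [H⁺] = 5.2113e-05. Percent = (5.2113e-05/0.11) × 100

Percent ionization = 0.0474%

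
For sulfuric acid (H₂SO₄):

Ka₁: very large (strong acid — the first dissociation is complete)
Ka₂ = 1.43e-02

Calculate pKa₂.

pKa₂ = -log(Ka₂) = -log(1.43e-02) = 1.84.

pK_{a2} = 1.84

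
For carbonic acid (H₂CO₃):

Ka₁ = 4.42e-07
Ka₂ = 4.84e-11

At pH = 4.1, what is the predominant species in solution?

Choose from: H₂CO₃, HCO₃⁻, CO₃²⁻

pKa₁ = 6.35, pKa₂ = 10.32. For a polyprotic acid the predominant species crosses at each pKa: below pKa_n the protonated form dominates, above it the deprotonated form does. At pH = 4.1, the predominant species is H₂CO₃.

H₂CO₃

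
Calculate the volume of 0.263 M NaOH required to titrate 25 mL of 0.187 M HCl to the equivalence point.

At equivalence: moles acid = moles base. moles HCl = 0.187 × 25/1000 = 0.004675 mol. V_base = moles / 0.263 × 1000 = 17.8 mL.

V_{base} = 17.8 mL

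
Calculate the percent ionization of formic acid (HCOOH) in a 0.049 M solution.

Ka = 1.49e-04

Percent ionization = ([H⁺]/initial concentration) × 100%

Using Ka equilibrium: x² + Ka×x - Ka×C = 0. Solving: [H⁺] = 2.6286e-03. Percent = (2.6286e-03/0.049) × 100

Percent ionization = 5.36%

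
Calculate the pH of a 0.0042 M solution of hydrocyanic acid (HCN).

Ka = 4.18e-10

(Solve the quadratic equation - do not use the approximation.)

x² + Ka×x - Ka×C = 0. Using quadratic formula: [H⁺] = 1.3248e-06

pH = 5.88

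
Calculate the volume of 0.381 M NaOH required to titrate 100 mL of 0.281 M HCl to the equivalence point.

At equivalence: moles acid = moles base. moles HCl = 0.281 × 100/1000 = 0.0281 mol. V_base = moles / 0.381 × 1000 = 73.8 mL.

V_{base} = 73.8 mL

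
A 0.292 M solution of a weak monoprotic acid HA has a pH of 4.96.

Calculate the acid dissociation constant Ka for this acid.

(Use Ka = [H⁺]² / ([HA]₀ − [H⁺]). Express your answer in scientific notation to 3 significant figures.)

[H⁺] = 10^(−pH) = 10^(−4.96) = 1.096e-05 M. For HA ⇌ H⁺ + A⁻, Ka = [H⁺][A⁻]/[HA] = [H⁺]² / ([HA]₀ − [H⁺]) = (1.096e-05)² / (0.292 − 1.096e-05) = 4.12e-10.

K_a = 4.12e-10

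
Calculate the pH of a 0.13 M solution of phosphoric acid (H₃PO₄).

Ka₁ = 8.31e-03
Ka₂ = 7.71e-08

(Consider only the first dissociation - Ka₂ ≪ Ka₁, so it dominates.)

First dissociation dominates. From Ka₁ = [H⁺][HA⁻]/[H₂A], x² + Ka₁·x − Ka₁·C = 0 with C = 0.13 M and Ka₁ = 8.31e-03. Solving: [H⁺] = (−Ka₁ + √(Ka₁² + 4·Ka₁·C)) / 2 = 2.8975e-02 M. pH = -log(2.8975e-02) = 1.54.

pH = 1.54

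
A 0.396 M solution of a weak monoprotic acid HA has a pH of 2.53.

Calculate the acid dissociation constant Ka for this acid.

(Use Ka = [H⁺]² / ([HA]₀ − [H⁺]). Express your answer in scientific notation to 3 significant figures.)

[H⁺] = 10^(−pH) = 10^(−2.53) = 2.951e-03 M. For HA ⇌ H⁺ + A⁻, Ka = [H⁺][A⁻]/[HA] = [H⁺]² / ([HA]₀ − [H⁺]) = (2.951e-03)² / (0.396 − 2.951e-03) = 2.22e-05.

K_a = 2.22e-05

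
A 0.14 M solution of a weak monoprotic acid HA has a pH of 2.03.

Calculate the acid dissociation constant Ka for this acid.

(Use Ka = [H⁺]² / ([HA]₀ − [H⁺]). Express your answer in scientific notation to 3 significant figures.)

[H⁺] = 10^(−pH) = 10^(−2.03) = 9.333e-03 M. For HA ⇌ H⁺ + A⁻, Ka = [H⁺][A⁻]/[HA] = [H⁺]² / ([HA]₀ − [H⁺]) = (9.333e-03)² / (0.14 − 9.333e-03) = 6.67e-04.

K_a = 6.67e-04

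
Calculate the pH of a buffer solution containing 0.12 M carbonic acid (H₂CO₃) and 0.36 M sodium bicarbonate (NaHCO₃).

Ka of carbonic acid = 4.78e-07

pKa = -log(4.78e-07) = 6.32. pH = pKa + log([A⁻]/[HA]) = 6.32 + log(0.36/0.12)

pH = 6.80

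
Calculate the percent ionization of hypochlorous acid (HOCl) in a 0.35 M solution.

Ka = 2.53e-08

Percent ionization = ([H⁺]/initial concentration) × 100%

Using Ka equilibrium: x² + Ka×x - Ka×C = 0. Solving: [H⁺] = 9.4088e-05. Percent = (9.4088e-05/0.35) × 100

Percent ionization = 0.0269%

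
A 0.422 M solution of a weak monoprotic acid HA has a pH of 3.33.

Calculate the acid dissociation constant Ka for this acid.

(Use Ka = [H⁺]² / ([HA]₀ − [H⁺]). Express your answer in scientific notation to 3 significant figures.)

[H⁺] = 10^(−pH) = 10^(−3.33) = 4.677e-04 M. For HA ⇌ H⁺ + A⁻, Ka = [H⁺][A⁻]/[HA] = [H⁺]² / ([HA]₀ − [H⁺]) = (4.677e-04)² / (0.422 − 4.677e-04) = 5.19e-07.

K_a = 5.19e-07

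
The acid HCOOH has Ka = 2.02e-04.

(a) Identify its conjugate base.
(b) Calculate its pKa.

(a) The conjugate base is formed by removing one H⁺ from HCOOH, giving HCOO⁻. (b) pKa = -log(Ka) = -log(2.02e-04) = 3.69.

Conjugate base: HCOO⁻; pK_a = 3.69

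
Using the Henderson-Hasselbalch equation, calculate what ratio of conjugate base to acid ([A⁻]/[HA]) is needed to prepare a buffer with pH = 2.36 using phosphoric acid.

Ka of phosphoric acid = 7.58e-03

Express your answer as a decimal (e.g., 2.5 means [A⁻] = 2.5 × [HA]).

pKa = -log(7.58e-03) = 2.1203. pH = pKa + log([A⁻]/[HA]), so log([A⁻]/[HA]) = pH − pKa = 2.36 − 2.1203 = 0.2397. [A⁻]/[HA] = 10^(0.2397) = 1.74

[A⁻]/[HA] = 1.74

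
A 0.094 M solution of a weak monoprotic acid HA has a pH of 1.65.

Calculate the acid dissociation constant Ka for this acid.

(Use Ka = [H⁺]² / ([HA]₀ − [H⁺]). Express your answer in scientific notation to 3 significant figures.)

[H⁺] = 10^(−pH) = 10^(−1.65) = 2.239e-02 M. For HA ⇌ H⁺ + A⁻, Ka = [H⁺][A⁻]/[HA] = [H⁺]² / ([HA]₀ − [H⁺]) = (2.239e-02)² / (0.094 − 2.239e-02) = 7.00e-03.

K_a = 7.00e-03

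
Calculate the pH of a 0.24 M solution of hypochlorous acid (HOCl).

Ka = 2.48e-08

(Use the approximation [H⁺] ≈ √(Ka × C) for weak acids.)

[H⁺] = √(Ka × C) = √(2.48e-08 × 0.24) = 7.7149e-05. pH = -log(7.7149e-05)

pH = 4.11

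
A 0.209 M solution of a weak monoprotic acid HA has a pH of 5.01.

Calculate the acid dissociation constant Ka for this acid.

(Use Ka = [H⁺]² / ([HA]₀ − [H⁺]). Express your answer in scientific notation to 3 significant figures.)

[H⁺] = 10^(−pH) = 10^(−5.01) = 9.772e-06 M. For HA ⇌ H⁺ + A⁻, Ka = [H⁺][A⁻]/[HA] = [H⁺]² / ([HA]₀ − [H⁺]) = (9.772e-06)² / (0.209 − 9.772e-06) = 4.57e-10.

K_a = 4.57e-10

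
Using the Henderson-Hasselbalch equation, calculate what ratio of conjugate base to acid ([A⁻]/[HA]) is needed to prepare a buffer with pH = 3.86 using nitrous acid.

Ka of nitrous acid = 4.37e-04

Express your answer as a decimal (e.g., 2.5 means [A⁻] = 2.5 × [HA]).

pKa = -log(4.37e-04) = 3.3595. pH = pKa + log([A⁻]/[HA]), so log([A⁻]/[HA]) = pH − pKa = 3.86 − 3.3595 = 0.5005. [A⁻]/[HA] = 10^(0.5005) = 3.17

[A⁻]/[HA] = 3.17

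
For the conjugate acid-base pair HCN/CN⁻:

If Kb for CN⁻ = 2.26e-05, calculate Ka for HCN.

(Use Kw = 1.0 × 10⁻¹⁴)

For a conjugate pair Ka × Kb = Kw, so Ka = Kw/Kb = 1.0 × 10⁻¹⁴ / 2.26e-05 = 4.42e-10.

K_a = 4.42e-10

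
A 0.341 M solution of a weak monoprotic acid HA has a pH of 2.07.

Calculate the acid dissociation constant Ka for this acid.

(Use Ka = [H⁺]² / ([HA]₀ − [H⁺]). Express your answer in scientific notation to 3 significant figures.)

[H⁺] = 10^(−pH) = 10^(−2.07) = 8.511e-03 M. For HA ⇌ H⁺ + A⁻, Ka = [H⁺][A⁻]/[HA] = [H⁺]² / ([HA]₀ − [H⁺]) = (8.511e-03)² / (0.341 − 8.511e-03) = 2.18e-04.

K_a = 2.18e-04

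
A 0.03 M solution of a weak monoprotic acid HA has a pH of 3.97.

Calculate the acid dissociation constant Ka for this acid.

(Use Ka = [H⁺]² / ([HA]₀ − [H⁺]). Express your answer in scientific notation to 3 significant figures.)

[H⁺] = 10^(−pH) = 10^(−3.97) = 1.072e-04 M. For HA ⇌ H⁺ + A⁻, Ka = [H⁺][A⁻]/[HA] = [H⁺]² / ([HA]₀ − [H⁺]) = (1.072e-04)² / (0.03 − 1.072e-04) = 3.84e-07.

K_a = 3.84e-07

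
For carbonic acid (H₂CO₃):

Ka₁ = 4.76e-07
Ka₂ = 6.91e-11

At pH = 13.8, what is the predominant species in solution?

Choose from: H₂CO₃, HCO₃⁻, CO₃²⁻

pKa₁ = 6.32, pKa₂ = 10.16. For a polyprotic acid the predominant species crosses at each pKa: below pKa_n the protonated form dominates, above it the deprotonated form does. At pH = 13.8, the predominant species is CO₃²⁻.

CO₃²⁻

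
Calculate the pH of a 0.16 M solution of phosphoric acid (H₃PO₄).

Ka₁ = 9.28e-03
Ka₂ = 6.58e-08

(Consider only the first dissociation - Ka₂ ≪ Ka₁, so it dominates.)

First dissociation dominates. From Ka₁ = [H⁺][HA⁻]/[H₂A], x² + Ka₁·x − Ka₁·C = 0 with C = 0.16 M and Ka₁ = 9.28e-03. Solving: [H⁺] = (−Ka₁ + √(Ka₁² + 4·Ka₁·C)) / 2 = 3.4171e-02 M. pH = -log(3.4171e-02) = 1.47.

pH = 1.47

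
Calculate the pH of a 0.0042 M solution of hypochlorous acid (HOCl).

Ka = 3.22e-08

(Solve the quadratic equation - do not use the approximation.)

x² + Ka×x - Ka×C = 0. Using quadratic formula: [H⁺] = 1.1613e-05

pH = 4.94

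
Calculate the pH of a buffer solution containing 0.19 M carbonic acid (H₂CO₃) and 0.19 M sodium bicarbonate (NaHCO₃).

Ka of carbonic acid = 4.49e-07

pKa = -log(4.49e-07) = 6.35. pH = pKa + log([A⁻]/[HA]) = 6.35 + log(0.19/0.19)

pH = 6.35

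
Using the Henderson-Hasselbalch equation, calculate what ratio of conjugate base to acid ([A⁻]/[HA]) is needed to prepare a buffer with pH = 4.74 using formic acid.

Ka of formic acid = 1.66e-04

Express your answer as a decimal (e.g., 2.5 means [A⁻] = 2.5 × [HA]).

pKa = -log(1.66e-04) = 3.7799. pH = pKa + log([A⁻]/[HA]), so log([A⁻]/[HA]) = pH − pKa = 4.74 − 3.7799 = 0.9601. [A⁻]/[HA] = 10^(0.9601) = 9.12

[A⁻]/[HA] = 9.12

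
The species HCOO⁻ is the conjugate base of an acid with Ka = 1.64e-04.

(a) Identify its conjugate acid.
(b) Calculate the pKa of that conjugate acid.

(a) The conjugate acid is formed by adding one H⁺ to HCOO⁻, giving HCOOH. (b) pKa = -log(Ka) = -log(1.64e-04) = 3.79.

Conjugate acid: HCOOH; pK_a = 3.79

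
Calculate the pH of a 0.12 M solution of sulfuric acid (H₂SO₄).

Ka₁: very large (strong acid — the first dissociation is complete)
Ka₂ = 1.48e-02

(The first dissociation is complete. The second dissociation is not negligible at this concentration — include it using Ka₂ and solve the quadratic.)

First dissociation is complete: [H⁺]₀ = [HSO₄⁻]₀ = C = 0.12 M. Second dissociation HSO₄⁻ ⇌ H⁺ + SO₄²⁻: let x = [SO₄²⁻]. Ka₂ = (C + x)·x / (C − x) = 1.48e-02 → x² + (C + Ka₂)·x − Ka₂·C = 0 → x² + 0.13480·x − 1.776e-03 = 0. x = (−0.13480 + √(0.13480² + 4 × 1.776e-03)) / 2 = 1.2091e-02 M. [H⁺] = C + x = 0.12 + 1.2091e-02 = 1.3209e-01 M. pH = -log(1.3209e-01) = 0.88.

pH = 0.88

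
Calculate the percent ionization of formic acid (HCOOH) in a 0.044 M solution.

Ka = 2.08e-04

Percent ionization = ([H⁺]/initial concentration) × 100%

Using Ka equilibrium: x² + Ka×x - Ka×C = 0. Solving: [H⁺] = 2.9230e-03. Percent = (2.9230e-03/0.044) × 100

Percent ionization = 6.64%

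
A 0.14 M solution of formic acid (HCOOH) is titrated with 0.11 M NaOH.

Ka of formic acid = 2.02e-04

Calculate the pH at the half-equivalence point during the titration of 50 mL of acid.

At half-equivalence [HA] = [A⁻], so Henderson-Hasselbalch gives pH = pKa = -log(2.02e-04) = 3.69.

pH = pKa = 3.69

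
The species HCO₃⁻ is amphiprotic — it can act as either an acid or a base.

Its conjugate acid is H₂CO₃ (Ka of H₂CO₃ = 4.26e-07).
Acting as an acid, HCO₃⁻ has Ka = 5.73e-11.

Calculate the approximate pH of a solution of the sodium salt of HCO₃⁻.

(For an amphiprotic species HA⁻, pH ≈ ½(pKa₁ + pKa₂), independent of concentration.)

pKa₁ = -log(4.26e-07) = 6.37; pKa₂ = -log(5.73e-11) = 10.24. For an amphiprotic species, pH ≈ ½(pKa₁ + pKa₂) = ½(6.37 + 10.24) = 8.31.

pH = 8.31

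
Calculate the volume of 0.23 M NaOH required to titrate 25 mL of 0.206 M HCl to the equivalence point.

At equivalence: moles acid = moles base. moles HCl = 0.206 × 25/1000 = 0.00515 mol. V_base = moles / 0.23 × 1000 = 22.4 mL.

V_{base} = 22.4 mL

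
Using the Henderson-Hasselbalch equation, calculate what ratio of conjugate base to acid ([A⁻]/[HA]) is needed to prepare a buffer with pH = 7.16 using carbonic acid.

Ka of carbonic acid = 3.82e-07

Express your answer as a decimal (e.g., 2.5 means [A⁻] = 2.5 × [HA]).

pKa = -log(3.82e-07) = 6.4179. pH = pKa + log([A⁻]/[HA]), so log([A⁻]/[HA]) = pH − pKa = 7.16 − 6.4179 = 0.7421. [A⁻]/[HA] = 10^(0.7421) = 5.52

[A⁻]/[HA] = 5.52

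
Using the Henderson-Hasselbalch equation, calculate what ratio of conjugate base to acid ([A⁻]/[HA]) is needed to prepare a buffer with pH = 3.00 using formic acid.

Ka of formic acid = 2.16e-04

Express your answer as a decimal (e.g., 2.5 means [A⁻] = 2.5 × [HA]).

pKa = -log(2.16e-04) = 3.6655. pH = pKa + log([A⁻]/[HA]), so log([A⁻]/[HA]) = pH − pKa = 3.00 − 3.6655 = -0.6655. [A⁻]/[HA] = 10^(-0.6655) = 0.216

[A⁻]/[HA] = 0.216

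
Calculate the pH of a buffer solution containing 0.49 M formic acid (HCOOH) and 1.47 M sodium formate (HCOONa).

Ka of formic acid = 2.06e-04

pKa = -log(2.06e-04) = 3.69. pH = pKa + log([A⁻]/[HA]) = 3.69 + log(1.47/0.49)

pH = 4.16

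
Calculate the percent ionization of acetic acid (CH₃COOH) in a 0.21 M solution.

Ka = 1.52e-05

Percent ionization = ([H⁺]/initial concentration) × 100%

Using Ka equilibrium: x² + Ka×x - Ka×C = 0. Solving: [H⁺] = 1.7790e-03. Percent = (1.7790e-03/0.21) × 100

Percent ionization = 0.847%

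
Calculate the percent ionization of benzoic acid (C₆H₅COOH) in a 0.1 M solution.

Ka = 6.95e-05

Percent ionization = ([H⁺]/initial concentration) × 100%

Using Ka equilibrium: x² + Ka×x - Ka×C = 0. Solving: [H⁺] = 2.6018e-03. Percent = (2.6018e-03/0.1) × 100

Percent ionization = 2.6%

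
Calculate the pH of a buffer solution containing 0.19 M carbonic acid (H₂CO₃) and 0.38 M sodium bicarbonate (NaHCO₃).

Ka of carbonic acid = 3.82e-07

pKa = -log(3.82e-07) = 6.42. pH = pKa + log([A⁻]/[HA]) = 6.42 + log(0.38/0.19)

pH = 6.72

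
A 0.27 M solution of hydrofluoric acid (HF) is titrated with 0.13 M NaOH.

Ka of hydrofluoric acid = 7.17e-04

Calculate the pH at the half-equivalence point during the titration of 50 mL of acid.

At half-equivalence [HA] = [A⁻], so Henderson-Hasselbalch gives pH = pKa = -log(7.17e-04) = 3.14.

pH = pKa = 3.14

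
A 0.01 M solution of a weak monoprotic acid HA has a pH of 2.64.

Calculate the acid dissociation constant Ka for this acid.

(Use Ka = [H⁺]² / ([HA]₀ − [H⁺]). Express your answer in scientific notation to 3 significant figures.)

[H⁺] = 10^(−pH) = 10^(−2.64) = 2.291e-03 M. For HA ⇌ H⁺ + A⁻, Ka = [H⁺][A⁻]/[HA] = [H⁺]² / ([HA]₀ − [H⁺]) = (2.291e-03)² / (0.01 − 2.291e-03) = 6.81e-04.

K_a = 6.81e-04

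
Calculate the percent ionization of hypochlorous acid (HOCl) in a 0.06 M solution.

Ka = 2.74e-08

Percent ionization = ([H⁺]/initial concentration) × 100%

Using Ka equilibrium: x² + Ka×x - Ka×C = 0. Solving: [H⁺] = 4.0533e-05. Percent = (4.0533e-05/0.06) × 100

Percent ionization = 0.0676%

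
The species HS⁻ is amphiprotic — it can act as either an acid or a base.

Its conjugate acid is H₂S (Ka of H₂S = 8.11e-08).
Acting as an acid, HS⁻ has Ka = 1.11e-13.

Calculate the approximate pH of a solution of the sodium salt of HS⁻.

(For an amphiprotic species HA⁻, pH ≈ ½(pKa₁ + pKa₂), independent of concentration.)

pKa₁ = -log(8.11e-08) = 7.09; pKa₂ = -log(1.11e-13) = 12.95. For an amphiprotic species, pH ≈ ½(pKa₁ + pKa₂) = ½(7.09 + 12.95) = 10.02.

pH = 10.02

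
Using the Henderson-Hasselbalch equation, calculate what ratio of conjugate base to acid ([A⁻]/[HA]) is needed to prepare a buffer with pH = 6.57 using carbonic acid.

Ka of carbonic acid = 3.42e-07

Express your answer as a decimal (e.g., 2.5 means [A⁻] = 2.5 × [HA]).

pKa = -log(3.42e-07) = 6.4660. pH = pKa + log([A⁻]/[HA]), so log([A⁻]/[HA]) = pH − pKa = 6.57 − 6.4660 = 0.1040. [A⁻]/[HA] = 10^(0.1040) = 1.27

[A⁻]/[HA] = 1.27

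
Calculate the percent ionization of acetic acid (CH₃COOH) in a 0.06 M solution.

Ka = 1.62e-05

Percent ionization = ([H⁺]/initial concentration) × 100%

Using Ka equilibrium: x² + Ka×x - Ka×C = 0. Solving: [H⁺] = 9.7783e-04. Percent = (9.7783e-04/0.06) × 100

Percent ionization = 1.63%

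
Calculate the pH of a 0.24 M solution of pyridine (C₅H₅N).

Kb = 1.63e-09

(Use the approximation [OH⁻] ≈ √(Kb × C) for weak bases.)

[OH⁻] = √(Kb × C) = √(1.63e-09 × 0.24) = 1.9779e-05. pOH = 4.70, pH = 14 - pOH

pH = 9.30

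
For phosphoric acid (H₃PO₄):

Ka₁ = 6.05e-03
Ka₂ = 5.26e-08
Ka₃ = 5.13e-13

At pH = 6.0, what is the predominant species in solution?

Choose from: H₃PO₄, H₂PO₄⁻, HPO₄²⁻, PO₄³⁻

pKa₁ = 2.22, pKa₂ = 7.28, pKa₃ = 12.29. For a polyprotic acid the predominant species crosses at each pKa: below pKa_n the protonated form dominates, above it the deprotonated form does. At pH = 6.0, the predominant species is H₂PO₄⁻.

H₂PO₄⁻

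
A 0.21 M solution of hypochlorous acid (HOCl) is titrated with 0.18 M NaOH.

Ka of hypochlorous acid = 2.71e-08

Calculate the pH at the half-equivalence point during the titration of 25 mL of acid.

At half-equivalence [HA] = [A⁻], so Henderson-Hasselbalch gives pH = pKa = -log(2.71e-08) = 7.57.

pH = pKa = 7.57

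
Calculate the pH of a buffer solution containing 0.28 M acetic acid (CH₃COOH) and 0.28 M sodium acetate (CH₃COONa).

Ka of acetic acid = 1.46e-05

pKa = -log(1.46e-05) = 4.84. pH = pKa + log([A⁻]/[HA]) = 4.84 + log(0.28/0.28)

pH = 4.84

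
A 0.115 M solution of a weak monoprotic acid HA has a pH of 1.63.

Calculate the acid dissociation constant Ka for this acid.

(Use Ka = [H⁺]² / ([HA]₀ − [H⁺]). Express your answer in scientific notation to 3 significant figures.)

[H⁺] = 10^(−pH) = 10^(−1.63) = 2.344e-02 M. For HA ⇌ H⁺ + A⁻, Ka = [H⁺][A⁻]/[HA] = [H⁺]² / ([HA]₀ − [H⁺]) = (2.344e-02)² / (0.115 − 2.344e-02) = 6.00e-03.

K_a = 6.00e-03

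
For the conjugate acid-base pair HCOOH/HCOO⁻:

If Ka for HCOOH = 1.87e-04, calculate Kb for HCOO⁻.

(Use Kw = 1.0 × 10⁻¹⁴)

For a conjugate pair Ka × Kb = Kw, so Kb = Kw/Ka = 1.0 × 10⁻¹⁴ / 1.87e-04 = 5.35e-11.

K_b = 5.35e-11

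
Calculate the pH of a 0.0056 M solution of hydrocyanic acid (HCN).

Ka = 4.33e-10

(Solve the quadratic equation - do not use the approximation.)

x² + Ka×x - Ka×C = 0. Using quadratic formula: [H⁺] = 1.5570e-06

pH = 5.81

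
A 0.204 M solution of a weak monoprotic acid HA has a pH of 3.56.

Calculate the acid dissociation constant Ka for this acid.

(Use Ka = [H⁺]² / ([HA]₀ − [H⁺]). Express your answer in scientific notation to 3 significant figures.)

[H⁺] = 10^(−pH) = 10^(−3.56) = 2.754e-04 M. For HA ⇌ H⁺ + A⁻, Ka = [H⁺][A⁻]/[HA] = [H⁺]² / ([HA]₀ − [H⁺]) = (2.754e-04)² / (0.204 − 2.754e-04) = 3.72e-07.

K_a = 3.72e-07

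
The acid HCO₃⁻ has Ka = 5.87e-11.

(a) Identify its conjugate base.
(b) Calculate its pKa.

(a) The conjugate base is formed by removing one H⁺ from HCO₃⁻, giving CO₃²⁻. (b) pKa = -log(Ka) = -log(5.87e-11) = 10.23.

Conjugate base: CO₃²⁻; pK_a = 10.23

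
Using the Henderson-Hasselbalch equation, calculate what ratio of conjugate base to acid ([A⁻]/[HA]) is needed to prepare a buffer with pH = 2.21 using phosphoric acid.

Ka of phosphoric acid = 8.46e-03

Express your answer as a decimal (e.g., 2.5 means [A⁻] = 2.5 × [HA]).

pKa = -log(8.46e-03) = 2.0726. pH = pKa + log([A⁻]/[HA]), so log([A⁻]/[HA]) = pH − pKa = 2.21 − 2.0726 = 0.1374. [A⁻]/[HA] = 10^(0.1374) = 1.37

[A⁻]/[HA] = 1.37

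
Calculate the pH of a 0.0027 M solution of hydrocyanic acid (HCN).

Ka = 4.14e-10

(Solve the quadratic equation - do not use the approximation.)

x² + Ka×x - Ka×C = 0. Using quadratic formula: [H⁺] = 1.0571e-06

pH = 5.98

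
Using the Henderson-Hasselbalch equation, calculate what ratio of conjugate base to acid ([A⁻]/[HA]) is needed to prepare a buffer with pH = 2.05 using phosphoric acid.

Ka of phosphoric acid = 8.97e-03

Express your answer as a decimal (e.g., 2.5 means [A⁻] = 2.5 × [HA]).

pKa = -log(8.97e-03) = 2.0472. pH = pKa + log([A⁻]/[HA]), so log([A⁻]/[HA]) = pH − pKa = 2.05 − 2.0472 = 0.0028. [A⁻]/[HA] = 10^(0.0028) = 1.01

[A⁻]/[HA] = 1.01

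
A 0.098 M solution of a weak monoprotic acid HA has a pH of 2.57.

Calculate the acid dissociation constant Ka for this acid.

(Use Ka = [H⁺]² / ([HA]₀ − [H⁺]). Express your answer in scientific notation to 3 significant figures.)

[H⁺] = 10^(−pH) = 10^(−2.57) = 2.692e-03 M. For HA ⇌ H⁺ + A⁻, Ka = [H⁺][A⁻]/[HA] = [H⁺]² / ([HA]₀ − [H⁺]) = (2.692e-03)² / (0.098 − 2.692e-03) = 7.60e-05.

K_a = 7.60e-05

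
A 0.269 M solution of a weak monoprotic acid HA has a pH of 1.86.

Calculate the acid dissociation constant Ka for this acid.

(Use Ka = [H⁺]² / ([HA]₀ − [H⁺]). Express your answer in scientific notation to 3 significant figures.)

[H⁺] = 10^(−pH) = 10^(−1.86) = 1.380e-02 M. For HA ⇌ H⁺ + A⁻, Ka = [H⁺][A⁻]/[HA] = [H⁺]² / ([HA]₀ − [H⁺]) = (1.380e-02)² / (0.269 − 1.380e-02) = 7.47e-04.

K_a = 7.47e-04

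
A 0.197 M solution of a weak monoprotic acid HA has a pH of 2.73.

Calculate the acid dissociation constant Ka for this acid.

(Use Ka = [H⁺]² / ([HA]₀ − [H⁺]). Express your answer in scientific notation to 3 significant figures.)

[H⁺] = 10^(−pH) = 10^(−2.73) = 1.862e-03 M. For HA ⇌ H⁺ + A⁻, Ka = [H⁺][A⁻]/[HA] = [H⁺]² / ([HA]₀ − [H⁺]) = (1.862e-03)² / (0.197 − 1.862e-03) = 1.78e-05.

K_a = 1.78e-05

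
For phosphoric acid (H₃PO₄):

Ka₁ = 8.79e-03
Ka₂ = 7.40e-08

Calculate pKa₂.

pKa₂ = -log(Ka₂) = -log(7.40e-08) = 7.13.

pK_{a2} = 7.13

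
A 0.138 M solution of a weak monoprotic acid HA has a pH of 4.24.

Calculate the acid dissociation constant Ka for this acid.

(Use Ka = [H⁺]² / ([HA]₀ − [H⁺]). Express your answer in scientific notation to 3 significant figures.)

[H⁺] = 10^(−pH) = 10^(−4.24) = 5.754e-05 M. For HA ⇌ H⁺ + A⁻, Ka = [H⁺][A⁻]/[HA] = [H⁺]² / ([HA]₀ − [H⁺]) = (5.754e-05)² / (0.138 − 5.754e-05) = 2.40e-08.

K_a = 2.40e-08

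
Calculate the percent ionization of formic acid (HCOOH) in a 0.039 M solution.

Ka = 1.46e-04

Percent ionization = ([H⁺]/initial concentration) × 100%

Using Ka equilibrium: x² + Ka×x - Ka×C = 0. Solving: [H⁺] = 2.3143e-03. Percent = (2.3143e-03/0.039) × 100

Percent ionization = 5.93%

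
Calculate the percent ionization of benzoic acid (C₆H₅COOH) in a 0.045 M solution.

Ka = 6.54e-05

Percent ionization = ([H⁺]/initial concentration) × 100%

Using Ka equilibrium: x² + Ka×x - Ka×C = 0. Solving: [H⁺] = 1.6831e-03. Percent = (1.6831e-03/0.045) × 100

Percent ionization = 3.74%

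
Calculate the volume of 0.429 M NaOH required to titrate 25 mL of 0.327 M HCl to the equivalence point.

At equivalence: moles acid = moles base. moles HCl = 0.327 × 25/1000 = 0.008175 mol. V_base = moles / 0.429 × 1000 = 19.1 mL.

V_{base} = 19.1 mL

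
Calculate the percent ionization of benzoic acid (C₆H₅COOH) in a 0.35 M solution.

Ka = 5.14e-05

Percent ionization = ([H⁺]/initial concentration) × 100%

Using Ka equilibrium: x² + Ka×x - Ka×C = 0. Solving: [H⁺] = 4.2158e-03. Percent = (4.2158e-03/0.35) × 100

Percent ionization = 1.2%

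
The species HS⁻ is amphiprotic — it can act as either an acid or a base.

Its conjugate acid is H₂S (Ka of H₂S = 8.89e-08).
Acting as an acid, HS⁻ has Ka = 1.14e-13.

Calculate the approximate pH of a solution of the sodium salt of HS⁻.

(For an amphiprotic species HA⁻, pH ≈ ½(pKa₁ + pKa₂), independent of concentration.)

pKa₁ = -log(8.89e-08) = 7.05; pKa₂ = -log(1.14e-13) = 12.94. For an amphiprotic species, pH ≈ ½(pKa₁ + pKa₂) = ½(7.05 + 12.94) = 10.00.

pH = 10.00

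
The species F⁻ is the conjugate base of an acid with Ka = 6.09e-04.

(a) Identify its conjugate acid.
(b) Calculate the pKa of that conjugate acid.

(a) The conjugate acid is formed by adding one H⁺ to F⁻, giving HF. (b) pKa = -log(Ka) = -log(6.09e-04) = 3.22.

Conjugate acid: HF; pK_a = 3.22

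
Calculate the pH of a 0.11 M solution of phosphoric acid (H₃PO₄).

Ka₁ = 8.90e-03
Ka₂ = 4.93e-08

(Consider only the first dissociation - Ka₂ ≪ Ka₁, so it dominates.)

First dissociation dominates. From Ka₁ = [H⁺][HA⁻]/[H₂A], x² + Ka₁·x − Ka₁·C = 0 with C = 0.11 M and Ka₁ = 8.90e-03. Solving: [H⁺] = (−Ka₁ + √(Ka₁² + 4·Ka₁·C)) / 2 = 2.7154e-02 M. pH = -log(2.7154e-02) = 1.57.

pH = 1.57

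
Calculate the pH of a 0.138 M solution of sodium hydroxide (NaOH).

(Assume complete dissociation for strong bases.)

[OH⁻] = 0.138 M for strong base. pOH = -log[OH⁻] = 0.86, pH = 14 - pOH

pH = 13.14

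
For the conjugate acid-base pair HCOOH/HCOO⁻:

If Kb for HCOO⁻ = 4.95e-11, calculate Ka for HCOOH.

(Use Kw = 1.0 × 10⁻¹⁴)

For a conjugate pair Ka × Kb = Kw, so Ka = Kw/Kb = 1.0 × 10⁻¹⁴ / 4.95e-11 = 2.02e-04.

K_a = 2.02e-04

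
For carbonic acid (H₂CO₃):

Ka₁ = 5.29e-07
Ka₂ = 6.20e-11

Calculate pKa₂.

pKa₂ = -log(Ka₂) = -log(6.20e-11) = 10.21.

pK_{a2} = 10.21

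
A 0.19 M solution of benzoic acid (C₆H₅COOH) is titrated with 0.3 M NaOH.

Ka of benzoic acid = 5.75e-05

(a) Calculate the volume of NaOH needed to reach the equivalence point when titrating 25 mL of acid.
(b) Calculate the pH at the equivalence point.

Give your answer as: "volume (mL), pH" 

moles acid = 0.19 × 25/1000 = 0.00475 mol; V_base = moles/0.3 × 1000 = 15.8 mL. At equivalence only the conjugate base is present: [A⁻] = 0.00475/0.041 = 1.1633e-01 M. Kb = Kw/Ka = 1.74e-10; [OH⁻] = √(Kb × [A⁻]) = 4.4979e-06; pOH = 5.35; pH = 14 - pOH = 8.65.

V = 15.8 mL, pH = 8.65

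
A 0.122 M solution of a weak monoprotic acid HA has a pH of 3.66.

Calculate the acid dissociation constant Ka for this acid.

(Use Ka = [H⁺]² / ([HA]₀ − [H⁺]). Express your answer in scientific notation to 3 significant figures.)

[H⁺] = 10^(−pH) = 10^(−3.66) = 2.188e-04 M. For HA ⇌ H⁺ + A⁻, Ka = [H⁺][A⁻]/[HA] = [H⁺]² / ([HA]₀ − [H⁺]) = (2.188e-04)² / (0.122 − 2.188e-04) = 3.93e-07.

K_a = 3.93e-07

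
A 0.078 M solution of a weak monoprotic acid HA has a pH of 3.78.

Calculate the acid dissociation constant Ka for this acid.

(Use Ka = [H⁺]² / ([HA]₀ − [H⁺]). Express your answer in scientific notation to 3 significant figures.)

[H⁺] = 10^(−pH) = 10^(−3.78) = 1.660e-04 M. For HA ⇌ H⁺ + A⁻, Ka = [H⁺][A⁻]/[HA] = [H⁺]² / ([HA]₀ − [H⁺]) = (1.660e-04)² / (0.078 − 1.660e-04) = 3.54e-07.

K_a = 3.54e-07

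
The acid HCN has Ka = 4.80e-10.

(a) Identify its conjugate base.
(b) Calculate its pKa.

(a) The conjugate base is formed by removing one H⁺ from HCN, giving CN⁻. (b) pKa = -log(Ka) = -log(4.80e-10) = 9.32.

Conjugate base: CN⁻; pK_a = 9.32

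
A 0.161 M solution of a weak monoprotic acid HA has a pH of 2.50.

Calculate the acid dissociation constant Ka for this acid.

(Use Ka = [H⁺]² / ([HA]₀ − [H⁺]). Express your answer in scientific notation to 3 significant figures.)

[H⁺] = 10^(−pH) = 10^(−2.50) = 3.162e-03 M. For HA ⇌ H⁺ + A⁻, Ka = [H⁺][A⁻]/[HA] = [H⁺]² / ([HA]₀ − [H⁺]) = (3.162e-03)² / (0.161 − 3.162e-03) = 6.34e-05.

K_a = 6.34e-05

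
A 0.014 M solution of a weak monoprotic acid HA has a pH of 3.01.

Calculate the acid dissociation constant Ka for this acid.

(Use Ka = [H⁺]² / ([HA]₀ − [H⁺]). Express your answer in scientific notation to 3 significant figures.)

[H⁺] = 10^(−pH) = 10^(−3.01) = 9.772e-04 M. For HA ⇌ H⁺ + A⁻, Ka = [H⁺][A⁻]/[HA] = [H⁺]² / ([HA]₀ − [H⁺]) = (9.772e-04)² / (0.014 − 9.772e-04) = 7.33e-05.

K_a = 7.33e-05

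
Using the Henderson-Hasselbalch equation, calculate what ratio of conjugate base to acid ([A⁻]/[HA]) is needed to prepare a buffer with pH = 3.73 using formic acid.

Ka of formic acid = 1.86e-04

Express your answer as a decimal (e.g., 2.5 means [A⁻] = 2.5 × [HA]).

pKa = -log(1.86e-04) = 3.7305. pH = pKa + log([A⁻]/[HA]), so log([A⁻]/[HA]) = pH − pKa = 3.73 − 3.7305 = -0.0005. [A⁻]/[HA] = 10^(-0.0005) = 0.999

[A⁻]/[HA] = 0.999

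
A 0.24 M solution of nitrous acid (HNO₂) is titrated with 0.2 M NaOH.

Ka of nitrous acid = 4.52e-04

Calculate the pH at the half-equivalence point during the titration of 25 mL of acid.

At half-equivalence [HA] = [A⁻], so Henderson-Hasselbalch gives pH = pKa = -log(4.52e-04) = 3.34.

pH = pKa = 3.34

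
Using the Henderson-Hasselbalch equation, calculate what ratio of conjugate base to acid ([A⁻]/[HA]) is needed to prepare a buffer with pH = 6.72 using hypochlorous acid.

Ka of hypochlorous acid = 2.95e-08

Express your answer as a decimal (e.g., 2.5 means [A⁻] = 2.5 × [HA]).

pKa = -log(2.95e-08) = 7.5302. pH = pKa + log([A⁻]/[HA]), so log([A⁻]/[HA]) = pH − pKa = 6.72 − 7.5302 = -0.8102. [A⁻]/[HA] = 10^(-0.8102) = 0.155

[A⁻]/[HA] = 0.155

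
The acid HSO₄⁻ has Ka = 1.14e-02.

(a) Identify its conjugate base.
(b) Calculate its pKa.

(a) The conjugate base is formed by removing one H⁺ from HSO₄⁻, giving SO₄²⁻. (b) pKa = -log(Ka) = -log(1.14e-02) = 1.94.

Conjugate base: SO₄²⁻; pK_a = 1.94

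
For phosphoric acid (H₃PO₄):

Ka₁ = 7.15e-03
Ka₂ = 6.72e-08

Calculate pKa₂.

pKa₂ = -log(Ka₂) = -log(6.72e-08) = 7.17.

pK_{a2} = 7.17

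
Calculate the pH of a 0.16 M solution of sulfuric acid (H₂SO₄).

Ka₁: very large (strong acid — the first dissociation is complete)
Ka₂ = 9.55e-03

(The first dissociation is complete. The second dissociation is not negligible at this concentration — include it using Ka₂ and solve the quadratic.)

First dissociation is complete: [H⁺]₀ = [HSO₄⁻]₀ = C = 0.16 M. Second dissociation HSO₄⁻ ⇌ H⁺ + SO₄²⁻: let x = [SO₄²⁻]. Ka₂ = (C + x)·x / (C − x) = 9.55e-03 → x² + (C + Ka₂)·x − Ka₂·C = 0 → x² + 0.16955·x − 1.528e-03 = 0. x = (−0.16955 + √(0.16955² + 4 × 1.528e-03)) / 2 = 8.5781e-03 M. [H⁺] = C + x = 0.16 + 8.5781e-03 = 1.6858e-01 M. pH = -log(1.6858e-01) = 0.77.

pH = 0.77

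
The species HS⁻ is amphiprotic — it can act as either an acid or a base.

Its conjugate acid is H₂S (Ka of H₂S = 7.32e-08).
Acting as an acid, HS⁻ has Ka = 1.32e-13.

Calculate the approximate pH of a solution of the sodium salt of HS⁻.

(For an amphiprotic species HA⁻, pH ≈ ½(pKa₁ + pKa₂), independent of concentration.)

pKa₁ = -log(7.32e-08) = 7.14; pKa₂ = -log(1.32e-13) = 12.88. For an amphiprotic species, pH ≈ ½(pKa₁ + pKa₂) = ½(7.14 + 12.88) = 10.01.

pH = 10.01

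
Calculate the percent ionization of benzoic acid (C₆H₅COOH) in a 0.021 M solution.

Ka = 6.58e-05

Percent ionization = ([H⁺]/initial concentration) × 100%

Using Ka equilibrium: x² + Ka×x - Ka×C = 0. Solving: [H⁺] = 1.1431e-03. Percent = (1.1431e-03/0.021) × 100

Percent ionization = 5.44%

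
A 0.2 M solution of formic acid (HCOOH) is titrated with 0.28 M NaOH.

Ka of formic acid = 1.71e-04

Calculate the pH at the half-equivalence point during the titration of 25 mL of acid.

At half-equivalence [HA] = [A⁻], so Henderson-Hasselbalch gives pH = pKa = -log(1.71e-04) = 3.77.

pH = pKa = 3.77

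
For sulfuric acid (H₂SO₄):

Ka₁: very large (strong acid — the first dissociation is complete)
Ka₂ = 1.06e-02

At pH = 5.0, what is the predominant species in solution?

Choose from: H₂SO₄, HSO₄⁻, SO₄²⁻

The first dissociation is complete, so H₂SO₄ itself is never the predominant species in water; pKa₂ = -log(1.06e-02) = 1.97. For a polyprotic acid the predominant species crosses at each pKa: below pKa_n the protonated form dominates, above it the deprotonated form does. At pH = 5.0, the predominant species is SO₄²⁻.

SO₄²⁻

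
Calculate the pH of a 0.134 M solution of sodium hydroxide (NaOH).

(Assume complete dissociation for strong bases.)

[OH⁻] = 0.134 M for strong base. pOH = -log[OH⁻] = 0.87, pH = 14 - pOH

pH = 13.13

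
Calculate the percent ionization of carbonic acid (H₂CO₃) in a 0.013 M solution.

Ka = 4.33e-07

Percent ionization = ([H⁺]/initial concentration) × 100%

Using Ka equilibrium: x² + Ka×x - Ka×C = 0. Solving: [H⁺] = 7.4810e-05. Percent = (7.4810e-05/0.013) × 100

Percent ionization = 0.575%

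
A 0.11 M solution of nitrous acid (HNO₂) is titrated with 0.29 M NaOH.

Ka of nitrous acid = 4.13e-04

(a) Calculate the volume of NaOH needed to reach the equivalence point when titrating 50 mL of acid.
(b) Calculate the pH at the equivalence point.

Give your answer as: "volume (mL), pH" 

moles acid = 0.11 × 50/1000 = 0.0055 mol; V_base = moles/0.29 × 1000 = 19.0 mL. At equivalence only the conjugate base is present: [A⁻] = 0.0055/0.069 = 7.9750e-02 M. Kb = Kw/Ka = 2.42e-11; [OH⁻] = √(Kb × [A⁻]) = 1.3896e-06; pOH = 5.86; pH = 14 - pOH = 8.14.

V = 19.0 mL, pH = 8.14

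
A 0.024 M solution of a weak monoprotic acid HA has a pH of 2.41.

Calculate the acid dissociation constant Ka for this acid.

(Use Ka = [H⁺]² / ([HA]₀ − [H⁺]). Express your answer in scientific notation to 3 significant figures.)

[H⁺] = 10^(−pH) = 10^(−2.41) = 3.890e-03 M. For HA ⇌ H⁺ + A⁻, Ka = [H⁺][A⁻]/[HA] = [H⁺]² / ([HA]₀ − [H⁺]) = (3.890e-03)² / (0.024 − 3.890e-03) = 7.53e-04.

K_a = 7.53e-04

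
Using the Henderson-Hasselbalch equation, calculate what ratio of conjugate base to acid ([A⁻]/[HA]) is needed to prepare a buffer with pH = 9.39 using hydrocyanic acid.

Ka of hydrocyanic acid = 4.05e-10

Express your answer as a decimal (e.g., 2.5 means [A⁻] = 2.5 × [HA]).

pKa = -log(4.05e-10) = 9.3925. pH = pKa + log([A⁻]/[HA]), so log([A⁻]/[HA]) = pH − pKa = 9.39 − 9.3925 = -0.0025. [A⁻]/[HA] = 10^(-0.0025) = 0.994

[A⁻]/[HA] = 0.994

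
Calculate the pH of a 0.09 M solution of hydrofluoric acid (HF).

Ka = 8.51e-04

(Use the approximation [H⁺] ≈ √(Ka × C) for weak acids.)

[H⁺] = √(Ka × C) = √(8.51e-04 × 0.09) = 8.7516e-03. pH = -log(8.7516e-03)

pH = 2.06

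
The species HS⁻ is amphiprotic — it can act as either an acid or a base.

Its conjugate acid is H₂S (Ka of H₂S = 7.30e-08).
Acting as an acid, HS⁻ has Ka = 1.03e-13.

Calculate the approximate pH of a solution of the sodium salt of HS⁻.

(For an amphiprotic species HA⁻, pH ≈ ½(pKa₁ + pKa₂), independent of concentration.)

pKa₁ = -log(7.30e-08) = 7.14; pKa₂ = -log(1.03e-13) = 12.99. For an amphiprotic species, pH ≈ ½(pKa₁ + pKa₂) = ½(7.14 + 12.99) = 10.06.

pH = 10.06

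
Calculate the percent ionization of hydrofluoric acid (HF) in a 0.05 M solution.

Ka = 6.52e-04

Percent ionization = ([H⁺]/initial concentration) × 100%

Using Ka equilibrium: x² + Ka×x - Ka×C = 0. Solving: [H⁺] = 5.3929e-03. Percent = (5.3929e-03/0.05) × 100

Percent ionization = 10.8%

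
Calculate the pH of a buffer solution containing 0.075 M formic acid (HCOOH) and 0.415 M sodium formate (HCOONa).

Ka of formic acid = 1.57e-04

pKa = -log(1.57e-04) = 3.80. pH = pKa + log([A⁻]/[HA]) = 3.80 + log(0.415/0.075)

pH = 4.55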